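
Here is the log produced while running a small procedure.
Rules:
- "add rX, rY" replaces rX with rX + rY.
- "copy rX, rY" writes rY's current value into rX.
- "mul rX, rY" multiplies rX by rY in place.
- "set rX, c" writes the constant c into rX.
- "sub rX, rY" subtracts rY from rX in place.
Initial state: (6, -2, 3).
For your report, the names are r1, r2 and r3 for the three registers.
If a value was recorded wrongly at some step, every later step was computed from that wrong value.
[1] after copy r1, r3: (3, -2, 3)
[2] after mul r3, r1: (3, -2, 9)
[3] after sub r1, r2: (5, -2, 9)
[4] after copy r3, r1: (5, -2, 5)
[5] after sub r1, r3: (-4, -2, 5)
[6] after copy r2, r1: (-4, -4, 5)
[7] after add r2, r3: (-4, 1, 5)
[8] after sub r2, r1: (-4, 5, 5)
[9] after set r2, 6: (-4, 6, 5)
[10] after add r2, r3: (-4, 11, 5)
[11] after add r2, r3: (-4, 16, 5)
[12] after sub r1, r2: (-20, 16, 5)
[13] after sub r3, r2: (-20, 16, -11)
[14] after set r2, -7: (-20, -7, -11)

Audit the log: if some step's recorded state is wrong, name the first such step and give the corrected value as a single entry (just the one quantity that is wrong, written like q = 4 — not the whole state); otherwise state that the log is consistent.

step 5, r1 = 0

step 1: r1 = 3 -> verified
step 2: r3 = 3 * 3 = 9 -> exactly as logged
step 3: r1 = 3 - -2 = 5 -> in agreement
step 4: r3 = 5 -> no discrepancy
step 5: r1 = 5 - 5 = 0 -> the log disagrees here
First incorrect step: 5; the correct value is r1 = 0.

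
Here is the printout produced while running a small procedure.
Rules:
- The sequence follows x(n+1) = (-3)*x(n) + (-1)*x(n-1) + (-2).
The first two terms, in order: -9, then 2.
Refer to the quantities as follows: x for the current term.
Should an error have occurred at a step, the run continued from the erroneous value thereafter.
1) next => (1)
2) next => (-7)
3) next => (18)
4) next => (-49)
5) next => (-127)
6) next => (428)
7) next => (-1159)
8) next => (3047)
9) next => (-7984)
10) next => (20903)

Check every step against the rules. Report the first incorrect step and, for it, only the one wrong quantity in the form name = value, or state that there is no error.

step 5, x = 127

Recomputing the run from the initial state:
step 1: x = 1
step 2: x = -7
step 3: x = 18
step 4: x = -49
step 5: x = 127
step 6: x = -334
step 7: x = 873
step 8: x = -2287
step 9: x = 5986
step 10: x = -15673
The first disagreement with the printout is at step 5, where the value should be x = 127.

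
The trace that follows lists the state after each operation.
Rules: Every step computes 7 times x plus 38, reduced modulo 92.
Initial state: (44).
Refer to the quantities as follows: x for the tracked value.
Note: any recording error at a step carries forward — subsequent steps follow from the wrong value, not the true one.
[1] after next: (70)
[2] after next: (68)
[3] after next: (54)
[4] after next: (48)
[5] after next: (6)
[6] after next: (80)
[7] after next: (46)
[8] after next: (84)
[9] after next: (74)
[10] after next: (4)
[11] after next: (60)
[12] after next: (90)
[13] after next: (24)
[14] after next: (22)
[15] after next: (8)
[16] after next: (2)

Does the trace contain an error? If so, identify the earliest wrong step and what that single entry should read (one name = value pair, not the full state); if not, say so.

step 11, x = 66

Recomputing the run from the initial state:
step 1: x = 70
step 2: x = 68
step 3: x = 54
step 4: x = 48
step 5: x = 6
step 6: x = 80
step 7: x = 46
step 8: x = 84
step 9: x = 74
step 10: x = 4
step 11: x = 66
step 12: x = 40
step 13: x = 42
step 14: x = 56
step 15: x = 62
step 16: x = 12
The first disagreement with the trace is at step 11, where the value should be x = 66.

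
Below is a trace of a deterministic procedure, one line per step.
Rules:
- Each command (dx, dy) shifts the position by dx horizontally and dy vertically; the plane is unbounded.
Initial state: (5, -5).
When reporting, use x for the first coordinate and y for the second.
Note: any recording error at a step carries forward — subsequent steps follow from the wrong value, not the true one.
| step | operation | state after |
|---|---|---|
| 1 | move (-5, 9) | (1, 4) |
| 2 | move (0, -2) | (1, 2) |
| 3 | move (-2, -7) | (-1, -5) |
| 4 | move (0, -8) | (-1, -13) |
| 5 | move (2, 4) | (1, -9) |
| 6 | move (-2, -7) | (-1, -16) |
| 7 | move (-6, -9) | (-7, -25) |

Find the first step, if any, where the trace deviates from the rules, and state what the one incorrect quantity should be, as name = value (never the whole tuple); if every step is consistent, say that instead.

Recomputing the run from the initial state:
step 1: x = 0, y = 4
step 2: x = 0, y = 2
step 3: x = -2, y = -5
step 4: x = -2, y = -13
step 5: x = 0, y = -9
step 6: x = -2, y = -16
step 7: x = -8, y = -25
The first disagreement with the trace is at step 1, where the value should be x = 0.

step 1, x = 0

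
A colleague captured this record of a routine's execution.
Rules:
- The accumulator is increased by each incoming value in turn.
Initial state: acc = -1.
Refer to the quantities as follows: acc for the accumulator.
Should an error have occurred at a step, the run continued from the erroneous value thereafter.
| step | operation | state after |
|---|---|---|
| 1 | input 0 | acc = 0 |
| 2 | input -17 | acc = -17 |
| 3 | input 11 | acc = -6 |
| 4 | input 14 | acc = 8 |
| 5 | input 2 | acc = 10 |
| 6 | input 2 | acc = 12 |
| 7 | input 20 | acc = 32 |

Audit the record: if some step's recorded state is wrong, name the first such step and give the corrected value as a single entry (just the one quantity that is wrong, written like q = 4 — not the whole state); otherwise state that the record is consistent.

step 1, acc = -1

step 1: acc = -1 + 0 = -1 -> the entry is off here
First deviation found at step 1; the corrected entry is acc = -1.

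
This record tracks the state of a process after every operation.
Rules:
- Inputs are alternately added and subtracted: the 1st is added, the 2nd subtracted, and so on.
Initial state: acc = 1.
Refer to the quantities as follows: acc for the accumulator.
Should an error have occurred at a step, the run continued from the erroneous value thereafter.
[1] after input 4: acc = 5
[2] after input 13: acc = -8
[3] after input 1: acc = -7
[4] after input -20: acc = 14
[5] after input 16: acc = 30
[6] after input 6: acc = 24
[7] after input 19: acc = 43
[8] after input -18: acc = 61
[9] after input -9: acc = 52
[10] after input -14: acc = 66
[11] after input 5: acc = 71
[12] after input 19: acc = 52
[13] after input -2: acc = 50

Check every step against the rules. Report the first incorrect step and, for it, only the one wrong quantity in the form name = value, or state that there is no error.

Recomputing the run from the initial state:
step 1: acc = 5
step 2: acc = -8
step 3: acc = -7
step 4: acc = 13
step 5: acc = 29
step 6: acc = 23
step 7: acc = 42
step 8: acc = 60
step 9: acc = 51
step 10: acc = 65
step 11: acc = 70
step 12: acc = 51
step 13: acc = 49
The first disagreement with the record is at step 4, where the value should be acc = 13.

step 4, acc = 13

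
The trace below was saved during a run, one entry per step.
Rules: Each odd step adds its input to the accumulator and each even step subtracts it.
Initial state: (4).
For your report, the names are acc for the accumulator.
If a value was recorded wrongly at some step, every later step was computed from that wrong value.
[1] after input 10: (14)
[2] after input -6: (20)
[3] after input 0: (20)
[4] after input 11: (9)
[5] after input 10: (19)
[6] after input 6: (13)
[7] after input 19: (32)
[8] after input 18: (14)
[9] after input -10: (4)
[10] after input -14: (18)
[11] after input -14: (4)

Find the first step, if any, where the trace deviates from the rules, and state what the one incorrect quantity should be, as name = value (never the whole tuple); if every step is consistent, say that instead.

Step 1: acc = 4 + 10 = 14 — exactly as logged.
Step 2: acc = 14 - -6 = 20 — verified.
Step 3: acc = 20 + 0 = 20 — agrees with the trace.
Step 4: acc = 20 - 11 = 9 — agrees with the trace.
Step 5: acc = 9 + 10 = 19 — confirmed correct.
Step 6: acc = 19 - 6 = 13 — checks out.
Step 7: acc = 13 + 19 = 32 — consistent with the trace.
Step 8: acc = 32 - 18 = 14 — in agreement.
Step 9: acc = 14 + -10 = 4 — exactly as logged.
Step 10: acc = 4 - -14 = 18 — exactly as logged.
Step 11: acc = 18 + -14 = 4 — checks out.
The whole run recomputes cleanly — no discrepancies.

no error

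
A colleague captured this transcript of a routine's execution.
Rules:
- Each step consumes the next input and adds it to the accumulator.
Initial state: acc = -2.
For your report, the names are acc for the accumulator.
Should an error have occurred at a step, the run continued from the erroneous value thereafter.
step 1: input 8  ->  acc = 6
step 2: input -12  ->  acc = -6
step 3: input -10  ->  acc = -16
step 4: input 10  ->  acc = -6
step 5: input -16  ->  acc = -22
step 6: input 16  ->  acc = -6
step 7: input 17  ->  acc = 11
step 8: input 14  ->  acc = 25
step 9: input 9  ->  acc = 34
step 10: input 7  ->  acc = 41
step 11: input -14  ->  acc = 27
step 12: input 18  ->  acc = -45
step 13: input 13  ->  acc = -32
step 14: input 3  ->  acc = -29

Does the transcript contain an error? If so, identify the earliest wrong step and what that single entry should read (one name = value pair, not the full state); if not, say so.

Recomputing the run from the initial state:
step 1: acc = 6
step 2: acc = -6
step 3: acc = -16
step 4: acc = -6
step 5: acc = -22
step 6: acc = -6
step 7: acc = 11
step 8: acc = 25
step 9: acc = 34
step 10: acc = 41
step 11: acc = 27
step 12: acc = 45
step 13: acc = 58
step 14: acc = 61
The first disagreement with the transcript is at step 12, where the value should be acc = 45.

step 12, acc = 45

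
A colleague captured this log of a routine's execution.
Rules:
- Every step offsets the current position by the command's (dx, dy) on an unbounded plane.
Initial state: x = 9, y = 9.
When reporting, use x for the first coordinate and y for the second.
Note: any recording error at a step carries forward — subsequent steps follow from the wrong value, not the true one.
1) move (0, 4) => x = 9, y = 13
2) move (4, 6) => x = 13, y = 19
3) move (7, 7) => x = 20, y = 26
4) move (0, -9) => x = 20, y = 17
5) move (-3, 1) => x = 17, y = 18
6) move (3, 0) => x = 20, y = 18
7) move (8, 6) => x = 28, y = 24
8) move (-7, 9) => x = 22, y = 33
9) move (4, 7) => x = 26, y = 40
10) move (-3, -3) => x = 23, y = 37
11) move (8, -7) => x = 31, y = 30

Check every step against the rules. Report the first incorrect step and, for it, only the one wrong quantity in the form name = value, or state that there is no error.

1. x = 9 + (0) = 9, y = 9 + (4) = 13 (checks out)
2. x = 9 + (4) = 13, y = 13 + (6) = 19 (in agreement)
3. x = 13 + (7) = 20, y = 19 + (7) = 26 (confirmed correct)
4. x = 20 + (0) = 20, y = 26 + (-9) = 17 (matches)
5. x = 20 + (-3) = 17, y = 17 + (1) = 18 (checks out)
6. x = 17 + (3) = 20, y = 18 + (0) = 18 (consistent with the log)
7. x = 20 + (8) = 28, y = 18 + (6) = 24 (in agreement)
8. x = 28 + (-7) = 21, y = 24 + (9) = 33 (first mismatch against the log)
So the first discrepancy is step 8, where the right value is x = 21.

step 8, x = 21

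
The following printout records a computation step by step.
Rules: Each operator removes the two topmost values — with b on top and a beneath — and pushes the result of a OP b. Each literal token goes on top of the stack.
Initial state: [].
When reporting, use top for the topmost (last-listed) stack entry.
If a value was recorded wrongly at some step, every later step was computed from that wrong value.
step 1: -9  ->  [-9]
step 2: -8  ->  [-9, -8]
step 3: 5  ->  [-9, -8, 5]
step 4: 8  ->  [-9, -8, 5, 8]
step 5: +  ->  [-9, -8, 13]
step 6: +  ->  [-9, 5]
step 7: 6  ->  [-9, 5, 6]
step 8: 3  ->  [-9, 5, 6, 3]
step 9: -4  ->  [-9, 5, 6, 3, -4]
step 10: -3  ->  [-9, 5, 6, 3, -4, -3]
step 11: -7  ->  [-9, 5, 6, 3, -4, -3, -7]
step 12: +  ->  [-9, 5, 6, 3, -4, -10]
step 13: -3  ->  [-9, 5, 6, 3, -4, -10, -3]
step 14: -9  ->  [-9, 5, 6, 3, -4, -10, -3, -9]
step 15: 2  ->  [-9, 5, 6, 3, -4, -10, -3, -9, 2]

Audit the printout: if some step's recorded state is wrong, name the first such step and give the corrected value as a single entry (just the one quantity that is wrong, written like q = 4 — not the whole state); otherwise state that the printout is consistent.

Recomputing the run from the initial state:
step 1: [-9]
step 2: [-9, -8]
step 3: [-9, -8, 5]
step 4: [-9, -8, 5, 8]
step 5: [-9, -8, 13]
step 6: [-9, 5]
step 7: [-9, 5, 6]
step 8: [-9, 5, 6, 3]
step 9: [-9, 5, 6, 3, -4]
step 10: [-9, 5, 6, 3, -4, -3]
step 11: [-9, 5, 6, 3, -4, -3, -7]
step 12: [-9, 5, 6, 3, -4, -10]
step 13: [-9, 5, 6, 3, -4, -10, -3]
step 14: [-9, 5, 6, 3, -4, -10, -3, -9]
step 15: [-9, 5, 6, 3, -4, -10, -3, -9, 2]
This matches the printout at every step.

no error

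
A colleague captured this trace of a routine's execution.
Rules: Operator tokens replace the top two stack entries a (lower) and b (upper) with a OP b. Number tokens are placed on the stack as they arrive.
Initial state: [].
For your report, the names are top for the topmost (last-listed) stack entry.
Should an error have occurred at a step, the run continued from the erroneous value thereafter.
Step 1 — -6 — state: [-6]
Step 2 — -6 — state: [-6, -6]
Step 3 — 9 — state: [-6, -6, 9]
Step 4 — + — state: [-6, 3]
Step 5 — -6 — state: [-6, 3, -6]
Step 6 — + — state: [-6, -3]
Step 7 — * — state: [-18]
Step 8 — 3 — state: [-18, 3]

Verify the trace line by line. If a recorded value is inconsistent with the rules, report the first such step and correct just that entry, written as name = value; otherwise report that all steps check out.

Recomputing the run from the initial state:
step 1: [-6]
step 2: [-6, -6]
step 3: [-6, -6, 9]
step 4: [-6, 3]
step 5: [-6, 3, -6]
step 6: [-6, -3]
step 7: [18]
step 8: [18, 3]
The first disagreement with the trace is at step 7, where the value should be top = 18.

step 7, top = 18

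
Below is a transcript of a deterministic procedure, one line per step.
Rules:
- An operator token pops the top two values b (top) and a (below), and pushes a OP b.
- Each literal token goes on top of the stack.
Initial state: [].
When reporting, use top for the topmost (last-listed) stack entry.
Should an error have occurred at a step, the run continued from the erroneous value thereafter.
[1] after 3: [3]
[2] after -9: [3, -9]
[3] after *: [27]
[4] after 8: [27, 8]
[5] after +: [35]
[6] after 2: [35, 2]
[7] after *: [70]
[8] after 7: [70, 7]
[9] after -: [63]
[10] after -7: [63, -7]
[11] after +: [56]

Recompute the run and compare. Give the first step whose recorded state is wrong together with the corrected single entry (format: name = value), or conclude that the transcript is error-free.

step 3, top = -27

Recomputing the run from the initial state:
step 1: [3]
step 2: [3, -9]
step 3: [-27]
step 4: [-27, 8]
step 5: [-19]
step 6: [-19, 2]
step 7: [-38]
step 8: [-38, 7]
step 9: [-45]
step 10: [-45, -7]
step 11: [-52]
The first disagreement with the transcript is at step 3, where the value should be top = -27.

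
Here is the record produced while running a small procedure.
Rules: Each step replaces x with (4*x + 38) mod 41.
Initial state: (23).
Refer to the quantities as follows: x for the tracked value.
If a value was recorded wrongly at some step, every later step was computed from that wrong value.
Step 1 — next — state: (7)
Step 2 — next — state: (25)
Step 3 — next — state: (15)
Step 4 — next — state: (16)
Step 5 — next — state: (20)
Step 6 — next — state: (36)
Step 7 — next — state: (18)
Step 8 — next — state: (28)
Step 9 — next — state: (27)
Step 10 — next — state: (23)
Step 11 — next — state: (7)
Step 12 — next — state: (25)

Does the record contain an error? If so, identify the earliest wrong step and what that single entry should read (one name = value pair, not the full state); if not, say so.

Step 1: x = (4*23 + 38) mod 41 = 7 — no discrepancy.
Step 2: x = (4*7 + 38) mod 41 = 25 — checks out.
Step 3: x = (4*25 + 38) mod 41 = 15 — consistent with the record.
Step 4: x = (4*15 + 38) mod 41 = 16 — verified.
Step 5: x = (4*16 + 38) mod 41 = 20 — matches.
Step 6: x = (4*20 + 38) mod 41 = 36 — no discrepancy.
Step 7: x = (4*36 + 38) mod 41 = 18 — in agreement.
Step 8: x = (4*18 + 38) mod 41 = 28 — matches.
Step 9: x = (4*28 + 38) mod 41 = 27 — verified.
Step 10: x = (4*27 + 38) mod 41 = 23 — no discrepancy.
Step 11: x = (4*23 + 38) mod 41 = 7 — exactly as logged.
Step 12: x = (4*7 + 38) mod 41 = 25 — agrees with the record.
Every step is consistent.

no error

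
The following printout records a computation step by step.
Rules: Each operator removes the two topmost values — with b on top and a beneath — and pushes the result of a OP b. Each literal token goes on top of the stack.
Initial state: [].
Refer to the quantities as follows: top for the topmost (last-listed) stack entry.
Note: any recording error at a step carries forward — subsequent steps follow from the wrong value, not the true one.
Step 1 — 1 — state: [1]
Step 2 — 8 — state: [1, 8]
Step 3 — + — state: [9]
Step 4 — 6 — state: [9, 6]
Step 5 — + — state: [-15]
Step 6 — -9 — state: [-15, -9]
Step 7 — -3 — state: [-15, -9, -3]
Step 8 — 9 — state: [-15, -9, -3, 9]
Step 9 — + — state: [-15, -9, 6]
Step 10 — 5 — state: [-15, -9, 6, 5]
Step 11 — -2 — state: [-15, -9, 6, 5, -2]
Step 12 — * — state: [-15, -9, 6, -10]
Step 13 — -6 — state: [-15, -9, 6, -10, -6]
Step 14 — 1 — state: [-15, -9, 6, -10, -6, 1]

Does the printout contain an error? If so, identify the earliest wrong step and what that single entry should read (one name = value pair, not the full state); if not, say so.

Recomputing the run from the initial state:
step 1: [1]
step 2: [1, 8]
step 3: [9]
step 4: [9, 6]
step 5: [15]
step 6: [15, -9]
step 7: [15, -9, -3]
step 8: [15, -9, -3, 9]
step 9: [15, -9, 6]
step 10: [15, -9, 6, 5]
step 11: [15, -9, 6, 5, -2]
step 12: [15, -9, 6, -10]
step 13: [15, -9, 6, -10, -6]
step 14: [15, -9, 6, -10, -6, 1]
The first disagreement with the printout is at step 5, where the value should be top = 15.

step 5, top = 15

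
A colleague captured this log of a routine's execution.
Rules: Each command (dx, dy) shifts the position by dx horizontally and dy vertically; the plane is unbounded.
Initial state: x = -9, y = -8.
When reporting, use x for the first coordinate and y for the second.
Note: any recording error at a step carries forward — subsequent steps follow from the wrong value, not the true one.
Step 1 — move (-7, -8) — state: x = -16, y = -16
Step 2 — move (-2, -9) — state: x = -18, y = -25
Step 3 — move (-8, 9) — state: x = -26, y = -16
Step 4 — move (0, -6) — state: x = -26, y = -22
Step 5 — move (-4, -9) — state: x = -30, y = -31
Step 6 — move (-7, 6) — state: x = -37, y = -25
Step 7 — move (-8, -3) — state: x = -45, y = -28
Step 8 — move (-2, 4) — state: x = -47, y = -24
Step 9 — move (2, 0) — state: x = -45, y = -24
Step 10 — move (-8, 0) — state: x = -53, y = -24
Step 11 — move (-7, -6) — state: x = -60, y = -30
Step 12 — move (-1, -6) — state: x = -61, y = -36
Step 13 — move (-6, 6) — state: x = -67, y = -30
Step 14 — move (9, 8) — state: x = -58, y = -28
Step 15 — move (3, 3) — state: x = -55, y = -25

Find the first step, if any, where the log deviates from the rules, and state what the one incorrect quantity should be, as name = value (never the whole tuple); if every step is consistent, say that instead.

1. x = -9 + (-7) = -16, y = -8 + (-8) = -16 (verified)
2. x = -16 + (-2) = -18, y = -16 + (-9) = -25 (verified)
3. x = -18 + (-8) = -26, y = -25 + (9) = -16 (verified)
4. x = -26 + (0) = -26, y = -16 + (-6) = -22 (checks out)
5. x = -26 + (-4) = -30, y = -22 + (-9) = -31 (matches)
6. x = -30 + (-7) = -37, y = -31 + (6) = -25 (verified)
7. x = -37 + (-8) = -45, y = -25 + (-3) = -28 (verified)
8. x = -45 + (-2) = -47, y = -28 + (4) = -24 (checks out)
9. x = -47 + (2) = -45, y = -24 + (0) = -24 (confirmed correct)
10. x = -45 + (-8) = -53, y = -24 + (0) = -24 (confirmed correct)
11. x = -53 + (-7) = -60, y = -24 + (-6) = -30 (consistent with the log)
12. x = -60 + (-1) = -61, y = -30 + (-6) = -36 (same as recorded)
13. x = -61 + (-6) = -67, y = -36 + (6) = -30 (verified)
14. x = -67 + (9) = -58, y = -30 + (8) = -22 (the log disagrees here)
The audit stops at step 14: the recorded entry is wrong and should be y = -22.

step 14, y = -22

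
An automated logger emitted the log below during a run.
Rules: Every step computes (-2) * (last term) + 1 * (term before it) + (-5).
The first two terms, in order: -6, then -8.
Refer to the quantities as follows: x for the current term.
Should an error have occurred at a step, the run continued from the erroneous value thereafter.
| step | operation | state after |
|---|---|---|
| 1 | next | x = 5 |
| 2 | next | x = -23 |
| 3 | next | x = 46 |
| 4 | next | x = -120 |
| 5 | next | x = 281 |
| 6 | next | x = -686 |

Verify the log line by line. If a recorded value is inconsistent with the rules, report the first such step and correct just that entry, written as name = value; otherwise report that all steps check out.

Step 1: x = -2*(-8) + (1)*(-6) + (-5) = 5 — in agreement.
Step 2: x = -2*(5) + (1)*(-8) + (-5) = -23 — consistent with the log.
Step 3: x = -2*(-23) + (1)*(5) + (-5) = 46 — checks out.
Step 4: x = -2*(46) + (1)*(-23) + (-5) = -120 — checks out.
Step 5: x = -2*(-120) + (1)*(46) + (-5) = 281 — agrees with the log.
Step 6: x = -2*(281) + (1)*(-120) + (-5) = -687 — first mismatch against the log.
The earliest wrong entry is at step 6: it should read x = -687.

step 6, x = -687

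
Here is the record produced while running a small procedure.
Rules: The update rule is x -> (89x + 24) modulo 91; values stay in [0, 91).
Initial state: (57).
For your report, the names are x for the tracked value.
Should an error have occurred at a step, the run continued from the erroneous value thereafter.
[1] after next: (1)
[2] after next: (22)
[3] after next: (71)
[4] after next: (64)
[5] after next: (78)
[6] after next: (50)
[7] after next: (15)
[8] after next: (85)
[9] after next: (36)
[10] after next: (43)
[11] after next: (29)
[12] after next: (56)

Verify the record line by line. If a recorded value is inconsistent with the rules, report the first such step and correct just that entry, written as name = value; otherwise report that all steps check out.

1. x = (89*57 + 24) mod 91 = 1 (matches)
2. x = (89*1 + 24) mod 91 = 22 (in agreement)
3. x = (89*22 + 24) mod 91 = 71 (no discrepancy)
4. x = (89*71 + 24) mod 91 = 64 (confirmed correct)
5. x = (89*64 + 24) mod 91 = 78 (consistent with the record)
6. x = (89*78 + 24) mod 91 = 50 (checks out)
7. x = (89*50 + 24) mod 91 = 15 (in agreement)
8. x = (89*15 + 24) mod 91 = 85 (no discrepancy)
9. x = (89*85 + 24) mod 91 = 36 (checks out)
10. x = (89*36 + 24) mod 91 = 43 (agrees with the record)
11. x = (89*43 + 24) mod 91 = 29 (same as recorded)
12. x = (89*29 + 24) mod 91 = 57 (the entry is off here)
Conclusion: step 12 carries the first error; the entry should be x = 57.

step 12, x = 57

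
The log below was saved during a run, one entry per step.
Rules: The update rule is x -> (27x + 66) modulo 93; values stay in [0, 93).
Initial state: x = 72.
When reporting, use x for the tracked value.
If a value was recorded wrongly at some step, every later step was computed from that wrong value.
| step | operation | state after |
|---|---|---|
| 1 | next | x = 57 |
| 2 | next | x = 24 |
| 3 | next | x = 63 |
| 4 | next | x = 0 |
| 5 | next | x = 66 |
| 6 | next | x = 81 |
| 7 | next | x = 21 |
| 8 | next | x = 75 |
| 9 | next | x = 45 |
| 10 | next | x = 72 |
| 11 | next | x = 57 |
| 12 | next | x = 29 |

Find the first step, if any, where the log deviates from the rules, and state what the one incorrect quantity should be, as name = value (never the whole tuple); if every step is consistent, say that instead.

step 12, x = 24

step 1: x = (27*72 + 66) mod 93 = 57 -> checks out
step 2: x = (27*57 + 66) mod 93 = 24 -> matches
step 3: x = (27*24 + 66) mod 93 = 63 -> same as recorded
step 4: x = (27*63 + 66) mod 93 = 0 -> verified
step 5: x = (27*0 + 66) mod 93 = 66 -> exactly as logged
step 6: x = (27*66 + 66) mod 93 = 81 -> exactly as logged
step 7: x = (27*81 + 66) mod 93 = 21 -> consistent with the log
step 8: x = (27*21 + 66) mod 93 = 75 -> same as recorded
step 9: x = (27*75 + 66) mod 93 = 45 -> exactly as logged
step 10: x = (27*45 + 66) mod 93 = 72 -> checks out
step 11: x = (27*72 + 66) mod 93 = 57 -> confirmed correct
step 12: x = (27*57 + 66) mod 93 = 24 -> the entry is off here
The earliest wrong entry is at step 12: it should read x = 24.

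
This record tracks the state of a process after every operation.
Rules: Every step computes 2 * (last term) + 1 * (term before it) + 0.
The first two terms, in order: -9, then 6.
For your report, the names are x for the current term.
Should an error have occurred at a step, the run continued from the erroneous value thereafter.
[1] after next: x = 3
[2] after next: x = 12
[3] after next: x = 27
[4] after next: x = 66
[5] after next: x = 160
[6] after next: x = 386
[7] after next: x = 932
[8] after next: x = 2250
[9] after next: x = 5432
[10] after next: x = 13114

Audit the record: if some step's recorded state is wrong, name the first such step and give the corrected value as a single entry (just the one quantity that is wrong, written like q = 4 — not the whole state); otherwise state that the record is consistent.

step 5, x = 159

Step 1: x = 2*(6) + (1)*(-9) + (0) = 3 — agrees with the record.
Step 2: x = 2*(3) + (1)*(6) + (0) = 12 — no discrepancy.
Step 3: x = 2*(12) + (1)*(3) + (0) = 27 — verified.
Step 4: x = 2*(27) + (1)*(12) + (0) = 66 — confirmed correct.
Step 5: x = 2*(66) + (1)*(27) + (0) = 159 — the recorded entry deviates here.
So the first discrepancy is step 5, where the right value is x = 159.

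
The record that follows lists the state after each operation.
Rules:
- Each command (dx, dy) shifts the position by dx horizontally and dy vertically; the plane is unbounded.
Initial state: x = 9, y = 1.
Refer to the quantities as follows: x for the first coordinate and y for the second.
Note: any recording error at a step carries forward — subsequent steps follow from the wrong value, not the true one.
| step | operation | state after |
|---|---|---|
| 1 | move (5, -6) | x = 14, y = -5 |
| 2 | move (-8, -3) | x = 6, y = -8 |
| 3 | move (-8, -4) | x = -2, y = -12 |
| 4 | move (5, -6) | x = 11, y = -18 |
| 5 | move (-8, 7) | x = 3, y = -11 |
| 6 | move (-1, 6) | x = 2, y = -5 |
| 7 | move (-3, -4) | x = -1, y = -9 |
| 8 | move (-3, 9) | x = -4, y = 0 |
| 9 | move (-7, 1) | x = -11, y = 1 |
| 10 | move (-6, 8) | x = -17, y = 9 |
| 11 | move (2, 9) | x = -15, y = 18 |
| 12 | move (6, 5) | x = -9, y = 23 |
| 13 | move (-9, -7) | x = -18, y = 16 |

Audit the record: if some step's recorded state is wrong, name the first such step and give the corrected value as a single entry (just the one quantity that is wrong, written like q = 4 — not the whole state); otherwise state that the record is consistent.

Recomputing the run from the initial state:
step 1: x = 14, y = -5
step 2: x = 6, y = -8
step 3: x = -2, y = -12
step 4: x = 3, y = -18
step 5: x = -5, y = -11
step 6: x = -6, y = -5
step 7: x = -9, y = -9
step 8: x = -12, y = 0
step 9: x = -19, y = 1
step 10: x = -25, y = 9
step 11: x = -23, y = 18
step 12: x = -17, y = 23
step 13: x = -26, y = 16
The first disagreement with the record is at step 4, where the value should be x = 3.

step 4, x = 3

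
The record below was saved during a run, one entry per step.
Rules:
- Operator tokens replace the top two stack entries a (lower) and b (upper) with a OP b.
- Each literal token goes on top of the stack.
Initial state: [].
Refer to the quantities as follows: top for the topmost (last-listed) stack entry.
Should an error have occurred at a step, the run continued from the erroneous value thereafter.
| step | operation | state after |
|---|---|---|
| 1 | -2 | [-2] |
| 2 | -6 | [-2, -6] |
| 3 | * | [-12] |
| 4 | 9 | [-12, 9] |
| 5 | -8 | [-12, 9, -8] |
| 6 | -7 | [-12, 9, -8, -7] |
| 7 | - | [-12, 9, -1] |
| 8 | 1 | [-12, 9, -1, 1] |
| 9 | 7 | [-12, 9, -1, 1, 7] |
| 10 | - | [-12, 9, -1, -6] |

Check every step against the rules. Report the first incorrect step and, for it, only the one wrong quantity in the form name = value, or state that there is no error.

step 1: push -2: top = -2 -> exactly as logged
step 2: push -6: top = -6 -> in agreement
step 3: -2 * -6 = 12 -> the entry is off here
The earliest wrong entry is at step 3: it should read top = 12.

step 3, top = 12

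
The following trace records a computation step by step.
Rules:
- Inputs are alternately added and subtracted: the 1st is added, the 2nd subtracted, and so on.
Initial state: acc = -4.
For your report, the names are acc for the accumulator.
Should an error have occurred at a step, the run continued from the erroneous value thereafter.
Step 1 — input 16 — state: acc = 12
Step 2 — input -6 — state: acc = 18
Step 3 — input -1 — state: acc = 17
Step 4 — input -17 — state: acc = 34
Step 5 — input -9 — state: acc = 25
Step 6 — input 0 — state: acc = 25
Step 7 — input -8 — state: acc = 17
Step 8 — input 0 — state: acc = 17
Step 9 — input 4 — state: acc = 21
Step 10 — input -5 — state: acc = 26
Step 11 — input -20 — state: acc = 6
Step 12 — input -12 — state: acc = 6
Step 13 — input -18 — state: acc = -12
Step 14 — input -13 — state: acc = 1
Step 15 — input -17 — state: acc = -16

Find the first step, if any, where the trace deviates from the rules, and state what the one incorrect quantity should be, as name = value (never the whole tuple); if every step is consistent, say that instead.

Recomputing the run from the initial state:
step 1: acc = 12
step 2: acc = 18
step 3: acc = 17
step 4: acc = 34
step 5: acc = 25
step 6: acc = 25
step 7: acc = 17
step 8: acc = 17
step 9: acc = 21
step 10: acc = 26
step 11: acc = 6
step 12: acc = 18
step 13: acc = 0
step 14: acc = 13
step 15: acc = -4
The first disagreement with the trace is at step 12, where the value should be acc = 18.

step 12, acc = 18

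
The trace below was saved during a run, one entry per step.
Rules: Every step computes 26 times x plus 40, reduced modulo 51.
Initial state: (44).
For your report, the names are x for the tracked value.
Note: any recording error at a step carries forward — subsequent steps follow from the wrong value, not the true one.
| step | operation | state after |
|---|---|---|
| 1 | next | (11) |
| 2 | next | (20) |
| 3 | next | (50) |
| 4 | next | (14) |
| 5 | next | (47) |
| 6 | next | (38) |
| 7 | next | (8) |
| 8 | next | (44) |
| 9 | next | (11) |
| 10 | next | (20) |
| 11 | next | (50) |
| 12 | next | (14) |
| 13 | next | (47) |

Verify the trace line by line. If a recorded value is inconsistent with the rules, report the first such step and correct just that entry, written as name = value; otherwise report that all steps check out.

no error

Recomputing the run from the initial state:
step 1: x = 11
step 2: x = 20
step 3: x = 50
step 4: x = 14
step 5: x = 47
step 6: x = 38
step 7: x = 8
step 8: x = 44
step 9: x = 11
step 10: x = 20
step 11: x = 50
step 12: x = 14
step 13: x = 47
This matches the trace at every step.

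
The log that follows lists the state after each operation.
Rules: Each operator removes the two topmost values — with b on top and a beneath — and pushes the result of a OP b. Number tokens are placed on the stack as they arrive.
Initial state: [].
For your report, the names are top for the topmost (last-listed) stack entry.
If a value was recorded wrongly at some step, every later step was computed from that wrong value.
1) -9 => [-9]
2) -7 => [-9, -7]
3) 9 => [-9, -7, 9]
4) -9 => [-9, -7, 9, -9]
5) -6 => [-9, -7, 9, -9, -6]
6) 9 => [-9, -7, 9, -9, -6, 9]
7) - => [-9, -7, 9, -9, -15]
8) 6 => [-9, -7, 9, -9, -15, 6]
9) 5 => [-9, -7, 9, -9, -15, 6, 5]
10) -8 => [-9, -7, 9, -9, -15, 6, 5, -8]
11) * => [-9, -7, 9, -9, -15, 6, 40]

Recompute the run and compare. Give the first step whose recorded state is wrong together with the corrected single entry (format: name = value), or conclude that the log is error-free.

step 11, top = -40

Recomputing the run from the initial state:
step 1: [-9]
step 2: [-9, -7]
step 3: [-9, -7, 9]
step 4: [-9, -7, 9, -9]
step 5: [-9, -7, 9, -9, -6]
step 6: [-9, -7, 9, -9, -6, 9]
step 7: [-9, -7, 9, -9, -15]
step 8: [-9, -7, 9, -9, -15, 6]
step 9: [-9, -7, 9, -9, -15, 6, 5]
step 10: [-9, -7, 9, -9, -15, 6, 5, -8]
step 11: [-9, -7, 9, -9, -15, 6, -40]
The first disagreement with the log is at step 11, where the value should be top = -40.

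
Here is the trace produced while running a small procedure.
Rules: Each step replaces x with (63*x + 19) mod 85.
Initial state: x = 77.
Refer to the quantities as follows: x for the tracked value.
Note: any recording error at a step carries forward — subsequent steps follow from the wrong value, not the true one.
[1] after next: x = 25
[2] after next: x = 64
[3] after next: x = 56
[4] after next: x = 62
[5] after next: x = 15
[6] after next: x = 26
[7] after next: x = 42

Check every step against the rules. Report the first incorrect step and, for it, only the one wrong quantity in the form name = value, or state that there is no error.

step 6, x = 29

Step 1: x = (63*77 + 19) mod 85 = 25 — agrees with the trace.
Step 2: x = (63*25 + 19) mod 85 = 64 — no discrepancy.
Step 3: x = (63*64 + 19) mod 85 = 56 — matches.
Step 4: x = (63*56 + 19) mod 85 = 62 — matches.
Step 5: x = (63*62 + 19) mod 85 = 15 — agrees with the trace.
Step 6: x = (63*15 + 19) mod 85 = 29 — not what was recorded.
The earliest wrong entry is at step 6: it should read x = 29.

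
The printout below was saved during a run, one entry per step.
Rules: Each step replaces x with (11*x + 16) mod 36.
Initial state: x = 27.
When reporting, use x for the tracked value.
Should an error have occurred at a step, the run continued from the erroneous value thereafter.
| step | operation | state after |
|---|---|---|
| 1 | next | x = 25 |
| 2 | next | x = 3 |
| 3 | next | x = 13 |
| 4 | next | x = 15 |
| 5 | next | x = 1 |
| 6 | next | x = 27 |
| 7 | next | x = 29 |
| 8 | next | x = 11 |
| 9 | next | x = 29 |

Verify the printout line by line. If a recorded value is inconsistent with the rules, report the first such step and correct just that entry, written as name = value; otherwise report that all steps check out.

Recomputing the run from the initial state:
step 1: x = 25
step 2: x = 3
step 3: x = 13
step 4: x = 15
step 5: x = 1
step 6: x = 27
step 7: x = 25
step 8: x = 3
step 9: x = 13
The first disagreement with the printout is at step 7, where the value should be x = 25.

step 7, x = 25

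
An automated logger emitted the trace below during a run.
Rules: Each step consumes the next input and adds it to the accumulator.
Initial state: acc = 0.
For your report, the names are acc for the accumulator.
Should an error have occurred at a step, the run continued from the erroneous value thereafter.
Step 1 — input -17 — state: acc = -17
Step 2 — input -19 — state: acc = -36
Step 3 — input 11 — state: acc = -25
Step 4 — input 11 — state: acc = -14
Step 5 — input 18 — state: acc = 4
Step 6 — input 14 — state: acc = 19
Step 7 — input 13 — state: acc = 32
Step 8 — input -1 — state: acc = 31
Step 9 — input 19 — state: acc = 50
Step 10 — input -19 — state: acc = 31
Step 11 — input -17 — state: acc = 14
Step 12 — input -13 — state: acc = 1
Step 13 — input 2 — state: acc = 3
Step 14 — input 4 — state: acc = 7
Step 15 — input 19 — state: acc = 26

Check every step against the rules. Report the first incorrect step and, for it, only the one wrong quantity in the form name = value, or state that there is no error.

Recomputing the run from the initial state:
step 1: acc = -17
step 2: acc = -36
step 3: acc = -25
step 4: acc = -14
step 5: acc = 4
step 6: acc = 18
step 7: acc = 31
step 8: acc = 30
step 9: acc = 49
step 10: acc = 30
step 11: acc = 13
step 12: acc = 0
step 13: acc = 2
step 14: acc = 6
step 15: acc = 25
The first disagreement with the trace is at step 6, where the value should be acc = 18.

step 6, acc = 18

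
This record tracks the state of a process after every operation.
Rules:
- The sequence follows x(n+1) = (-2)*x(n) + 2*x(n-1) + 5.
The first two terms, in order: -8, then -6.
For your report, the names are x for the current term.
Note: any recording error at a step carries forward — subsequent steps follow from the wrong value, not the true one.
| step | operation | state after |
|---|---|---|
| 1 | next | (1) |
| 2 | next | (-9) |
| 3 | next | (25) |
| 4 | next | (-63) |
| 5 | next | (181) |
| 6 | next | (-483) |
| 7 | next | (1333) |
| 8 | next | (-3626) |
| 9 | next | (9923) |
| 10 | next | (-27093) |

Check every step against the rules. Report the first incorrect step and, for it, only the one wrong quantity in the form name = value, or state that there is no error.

step 8, x = -3627

1. x = -2*(-6) + (2)*(-8) + (5) = 1 (checks out)
2. x = -2*(1) + (2)*(-6) + (5) = -9 (consistent with the record)
3. x = -2*(-9) + (2)*(1) + (5) = 25 (agrees with the record)
4. x = -2*(25) + (2)*(-9) + (5) = -63 (checks out)
5. x = -2*(-63) + (2)*(25) + (5) = 181 (no discrepancy)
6. x = -2*(181) + (2)*(-63) + (5) = -483 (agrees with the record)
7. x = -2*(-483) + (2)*(181) + (5) = 1333 (matches)
8. x = -2*(1333) + (2)*(-483) + (5) = -3627 (the record has a different value)
The audit stops at step 8: the recorded entry is wrong and should be x = -3627.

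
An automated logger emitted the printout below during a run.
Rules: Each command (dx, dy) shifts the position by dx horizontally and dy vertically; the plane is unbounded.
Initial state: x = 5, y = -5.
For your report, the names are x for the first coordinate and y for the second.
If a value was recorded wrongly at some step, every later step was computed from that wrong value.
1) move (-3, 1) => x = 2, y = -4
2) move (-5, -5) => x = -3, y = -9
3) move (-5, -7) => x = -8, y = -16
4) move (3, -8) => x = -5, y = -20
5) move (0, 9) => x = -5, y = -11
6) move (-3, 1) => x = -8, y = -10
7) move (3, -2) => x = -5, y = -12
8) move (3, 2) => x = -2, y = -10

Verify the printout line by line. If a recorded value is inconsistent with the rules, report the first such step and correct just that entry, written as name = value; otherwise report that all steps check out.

step 4, y = -24

step 1: x = 5 + (-3) = 2, y = -5 + (1) = -4 -> verified
step 2: x = 2 + (-5) = -3, y = -4 + (-5) = -9 -> exactly as logged
step 3: x = -3 + (-5) = -8, y = -9 + (-7) = -16 -> agrees with the printout
step 4: x = -8 + (3) = -5, y = -16 + (-8) = -24 -> the printout has a different value
That makes step 4 the first incorrect line — y = -24 is what it should show.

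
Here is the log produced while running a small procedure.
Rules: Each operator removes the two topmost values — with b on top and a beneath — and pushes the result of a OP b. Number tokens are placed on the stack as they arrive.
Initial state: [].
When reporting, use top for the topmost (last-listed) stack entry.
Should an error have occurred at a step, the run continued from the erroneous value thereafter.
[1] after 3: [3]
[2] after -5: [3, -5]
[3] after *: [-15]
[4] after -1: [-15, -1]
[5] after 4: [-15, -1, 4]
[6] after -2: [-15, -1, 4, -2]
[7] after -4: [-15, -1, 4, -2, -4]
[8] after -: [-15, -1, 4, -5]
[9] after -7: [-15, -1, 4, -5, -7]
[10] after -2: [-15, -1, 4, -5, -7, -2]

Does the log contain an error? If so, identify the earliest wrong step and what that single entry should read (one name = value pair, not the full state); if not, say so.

Recomputing the run from the initial state:
step 1: [3]
step 2: [3, -5]
step 3: [-15]
step 4: [-15, -1]
step 5: [-15, -1, 4]
step 6: [-15, -1, 4, -2]
step 7: [-15, -1, 4, -2, -4]
step 8: [-15, -1, 4, 2]
step 9: [-15, -1, 4, 2, -7]
step 10: [-15, -1, 4, 2, -7, -2]
The first disagreement with the log is at step 8, where the value should be top = 2.

step 8, top = 2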